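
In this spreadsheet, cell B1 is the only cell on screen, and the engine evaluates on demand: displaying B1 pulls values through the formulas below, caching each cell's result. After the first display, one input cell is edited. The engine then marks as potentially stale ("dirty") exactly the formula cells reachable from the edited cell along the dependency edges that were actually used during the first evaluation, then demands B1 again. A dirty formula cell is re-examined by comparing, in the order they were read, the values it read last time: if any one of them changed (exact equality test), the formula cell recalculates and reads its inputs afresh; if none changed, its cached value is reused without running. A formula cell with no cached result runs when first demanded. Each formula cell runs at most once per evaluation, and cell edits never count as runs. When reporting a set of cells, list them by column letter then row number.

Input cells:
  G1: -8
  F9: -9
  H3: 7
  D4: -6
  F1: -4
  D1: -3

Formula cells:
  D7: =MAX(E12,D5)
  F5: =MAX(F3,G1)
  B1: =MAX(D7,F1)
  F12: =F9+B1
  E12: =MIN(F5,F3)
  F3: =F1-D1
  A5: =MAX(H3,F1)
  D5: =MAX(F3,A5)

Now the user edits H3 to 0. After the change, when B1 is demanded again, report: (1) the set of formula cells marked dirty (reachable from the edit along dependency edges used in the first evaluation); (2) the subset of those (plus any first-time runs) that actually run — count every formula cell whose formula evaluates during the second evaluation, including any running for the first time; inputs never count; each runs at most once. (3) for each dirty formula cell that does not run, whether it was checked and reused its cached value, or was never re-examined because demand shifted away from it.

Dirty set: A5, B1, D5, D7.
Run set: A5, B1, D5, D7 (4 run).
All dirty formula cells ended up running.

Initial pass — values computed on the first demand:
  A5 = MAX(7, -4) = 7
  F3 = -4 - -3 = -1
  D5 = MAX(-1, 7) = 7
  F5 = MAX(-1, -8) = -1
  E12 = MIN(-1, -1) = -1
  D7 = MAX(-1, 7) = 7
  B1 = MAX(7, -4) = 7

Second demand — change propagation:
  A5: re-runs because H3 7->0; new result 0.
  D5: re-runs because A5 7->0; new result 0.
  D7: re-runs because D5 7->0; new result 0.
  B1: re-runs because D7 7->0; new result 0.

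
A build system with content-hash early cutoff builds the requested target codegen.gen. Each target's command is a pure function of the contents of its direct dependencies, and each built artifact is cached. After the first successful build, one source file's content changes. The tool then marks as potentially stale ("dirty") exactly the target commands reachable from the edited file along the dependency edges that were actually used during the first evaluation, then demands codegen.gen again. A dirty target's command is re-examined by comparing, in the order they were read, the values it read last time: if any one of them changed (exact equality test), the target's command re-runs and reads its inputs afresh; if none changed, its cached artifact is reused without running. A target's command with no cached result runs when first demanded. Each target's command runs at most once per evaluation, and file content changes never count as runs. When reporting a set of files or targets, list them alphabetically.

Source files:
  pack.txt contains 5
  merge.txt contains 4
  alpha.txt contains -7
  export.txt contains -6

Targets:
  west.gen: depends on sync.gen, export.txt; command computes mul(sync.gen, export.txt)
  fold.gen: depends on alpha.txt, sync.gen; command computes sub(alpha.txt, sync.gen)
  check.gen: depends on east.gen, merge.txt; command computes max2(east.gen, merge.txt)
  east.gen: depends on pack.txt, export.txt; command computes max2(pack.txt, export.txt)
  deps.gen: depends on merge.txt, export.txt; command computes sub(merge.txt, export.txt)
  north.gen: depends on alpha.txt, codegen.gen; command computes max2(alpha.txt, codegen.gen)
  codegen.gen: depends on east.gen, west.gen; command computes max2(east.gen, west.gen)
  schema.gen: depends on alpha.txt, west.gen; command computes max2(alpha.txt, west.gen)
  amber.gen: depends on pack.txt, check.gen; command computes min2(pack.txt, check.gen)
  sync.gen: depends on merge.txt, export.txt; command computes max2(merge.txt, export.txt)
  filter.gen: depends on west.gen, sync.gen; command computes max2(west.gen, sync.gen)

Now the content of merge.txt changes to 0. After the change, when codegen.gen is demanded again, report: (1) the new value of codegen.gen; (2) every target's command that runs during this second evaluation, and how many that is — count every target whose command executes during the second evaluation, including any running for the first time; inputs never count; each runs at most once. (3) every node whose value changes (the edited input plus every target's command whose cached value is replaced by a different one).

First evaluation (everything demanded from the output):
  east.gen = max2(5, -6) = 5
  sync.gen = max2(4, -6) = 4
  west.gen = mul(4, -6) = -24
  codegen.gen = max2(5, -24) = 5

Propagation after the edit:
  sync.gen: runs — merge.txt 4->0; result 0.
  west.gen: runs — sync.gen 4->0; result 0.
  codegen.gen: runs — west.gen -24->0; result 5 (same value as before).

New value of codegen.gen: 5.
Target commands that run: codegen.gen, sync.gen, west.gen — 3 in total.
Values that change: merge.txt, sync.gen, west.gen.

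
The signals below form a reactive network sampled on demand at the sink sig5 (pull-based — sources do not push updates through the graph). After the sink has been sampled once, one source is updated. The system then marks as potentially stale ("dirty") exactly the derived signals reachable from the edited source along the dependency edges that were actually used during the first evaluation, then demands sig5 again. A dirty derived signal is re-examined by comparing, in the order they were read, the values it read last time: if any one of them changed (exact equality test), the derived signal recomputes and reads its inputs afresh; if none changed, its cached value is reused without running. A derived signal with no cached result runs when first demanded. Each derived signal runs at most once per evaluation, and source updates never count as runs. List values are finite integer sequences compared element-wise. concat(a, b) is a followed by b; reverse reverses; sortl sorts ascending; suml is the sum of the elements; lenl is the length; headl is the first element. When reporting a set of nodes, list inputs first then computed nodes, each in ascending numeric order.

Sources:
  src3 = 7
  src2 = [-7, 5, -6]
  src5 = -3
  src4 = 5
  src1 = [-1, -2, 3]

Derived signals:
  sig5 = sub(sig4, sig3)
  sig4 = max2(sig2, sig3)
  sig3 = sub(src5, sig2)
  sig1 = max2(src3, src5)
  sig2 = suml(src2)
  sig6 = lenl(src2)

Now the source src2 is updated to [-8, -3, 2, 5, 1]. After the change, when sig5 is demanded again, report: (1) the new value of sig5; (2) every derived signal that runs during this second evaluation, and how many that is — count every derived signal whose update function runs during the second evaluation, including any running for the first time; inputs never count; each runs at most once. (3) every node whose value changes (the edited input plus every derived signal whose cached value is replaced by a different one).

sig5 now evaluates to 0.
Run set: sig2, sig3, sig4, sig5 (4 run).
Changed values: src2, sig2, sig3, sig4.

Initial pass — values computed on the first demand:
  sig2 = suml([-7, 5, -6]) = -8
  sig3 = sub(-3, -8) = 5
  sig4 = max2(-8, 5) = 5
  sig5 = sub(5, 5) = 0

Second demand — change propagation:
  sig2: re-runs because src2 [-7, 5, -6]->[-8, -3, 2, 5, 1]; new result -3.
  sig3: re-runs because sig2 -8->-3; new result 0.
  sig4: re-runs because sig2 -8->-3; sig3 5->0; new result 0.
  sig5: re-runs because sig4 5->0; sig3 5->0; new result 0 (unchanged).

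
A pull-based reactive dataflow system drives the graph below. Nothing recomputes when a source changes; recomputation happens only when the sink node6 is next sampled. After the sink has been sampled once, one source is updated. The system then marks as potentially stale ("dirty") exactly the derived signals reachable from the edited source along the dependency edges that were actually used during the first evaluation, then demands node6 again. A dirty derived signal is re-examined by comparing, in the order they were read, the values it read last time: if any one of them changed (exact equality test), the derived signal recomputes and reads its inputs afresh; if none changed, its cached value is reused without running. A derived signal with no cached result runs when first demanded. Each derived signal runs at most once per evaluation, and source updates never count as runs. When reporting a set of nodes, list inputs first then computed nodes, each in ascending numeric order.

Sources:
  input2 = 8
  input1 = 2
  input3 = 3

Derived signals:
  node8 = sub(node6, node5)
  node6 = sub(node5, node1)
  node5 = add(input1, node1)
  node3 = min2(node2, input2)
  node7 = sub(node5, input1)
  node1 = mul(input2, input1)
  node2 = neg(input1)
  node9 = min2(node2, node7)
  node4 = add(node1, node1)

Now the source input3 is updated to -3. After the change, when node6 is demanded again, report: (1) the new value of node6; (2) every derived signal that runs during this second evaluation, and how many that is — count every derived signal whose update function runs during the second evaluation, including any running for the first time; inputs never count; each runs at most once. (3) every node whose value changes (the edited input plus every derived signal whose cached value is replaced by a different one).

First evaluation (everything demanded from the output):
  node1 = mul(8, 2) = 16
  node5 = add(2, 16) = 18
  node6 = sub(18, 16) = 2

Propagation after the edit:
  input3 feeds no computation that the output demands — nothing is marked dirty and nothing runs.

Key observation: input3 is never demanded by the output, so the edit triggers no recomputation at all.

New value of node6: 2.
Derived signals that run: none — 0 in total.
Values that change: input3.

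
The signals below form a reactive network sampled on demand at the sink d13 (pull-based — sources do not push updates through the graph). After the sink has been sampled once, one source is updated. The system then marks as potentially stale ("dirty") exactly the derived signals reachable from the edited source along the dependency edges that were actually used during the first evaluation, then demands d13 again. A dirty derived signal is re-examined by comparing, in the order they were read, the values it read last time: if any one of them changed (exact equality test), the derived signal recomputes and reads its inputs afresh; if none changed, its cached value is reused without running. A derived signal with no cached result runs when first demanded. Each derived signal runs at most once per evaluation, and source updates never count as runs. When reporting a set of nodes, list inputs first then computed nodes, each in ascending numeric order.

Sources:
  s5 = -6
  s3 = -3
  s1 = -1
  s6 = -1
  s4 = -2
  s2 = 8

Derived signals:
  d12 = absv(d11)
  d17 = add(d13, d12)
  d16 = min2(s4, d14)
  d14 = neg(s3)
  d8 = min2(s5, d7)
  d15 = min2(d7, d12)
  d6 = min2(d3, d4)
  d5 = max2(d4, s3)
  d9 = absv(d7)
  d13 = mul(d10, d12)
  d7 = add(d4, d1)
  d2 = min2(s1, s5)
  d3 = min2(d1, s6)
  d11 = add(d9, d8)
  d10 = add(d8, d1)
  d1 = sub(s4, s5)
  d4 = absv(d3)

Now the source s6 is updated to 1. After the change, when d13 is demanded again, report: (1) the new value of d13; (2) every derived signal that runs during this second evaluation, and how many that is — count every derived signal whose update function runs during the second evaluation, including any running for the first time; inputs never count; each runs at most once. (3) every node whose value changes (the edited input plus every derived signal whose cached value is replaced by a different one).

d13 now evaluates to -2.
Run set: d3, d4 (2 run).
Changed values: s6, d3.
The important point: d4 recomputes to an identical value, and the output ends up unchanged.

Initial pass — values computed on the first demand:
  d1 = sub(-2, -6) = 4
  d3 = min2(4, -1) = -1
  d4 = absv(-1) = 1
  d7 = add(1, 4) = 5
  d8 = min2(-6, 5) = -6
  d9 = absv(5) = 5
  d10 = add(-6, 4) = -2
  d11 = add(5, -6) = -1
  d12 = absv(-1) = 1
  d13 = mul(-2, 1) = -2

Second demand — change propagation:
  d3: re-runs because s6 -1->1; new result 1.
  d4: re-runs because d3 -1->1; new result 1 (unchanged).
  d7: re-examined; everything it read last time is the same (d4 unchanged, d1 unchanged) — cache 5 kept, no run.
  d8: re-examined; everything it read last time is the same (s5 unchanged, d7 unchanged) — cache -6 kept, no run.
  d9: re-examined; everything it read last time is the same (d7 unchanged) — cache 5 kept, no run.
  d10: re-examined; everything it read last time is the same (d8 unchanged, d1 unchanged) — cache -2 kept, no run.
  d11: re-examined; everything it read last time is the same (d9 unchanged, d8 unchanged) — cache -1 kept, no run.
  d12: re-examined; everything it read last time is the same (d11 unchanged) — cache 1 kept, no run.
  d13: re-examined; everything it read last time is the same (d10 unchanged, d12 unchanged) — cache -2 kept, no run.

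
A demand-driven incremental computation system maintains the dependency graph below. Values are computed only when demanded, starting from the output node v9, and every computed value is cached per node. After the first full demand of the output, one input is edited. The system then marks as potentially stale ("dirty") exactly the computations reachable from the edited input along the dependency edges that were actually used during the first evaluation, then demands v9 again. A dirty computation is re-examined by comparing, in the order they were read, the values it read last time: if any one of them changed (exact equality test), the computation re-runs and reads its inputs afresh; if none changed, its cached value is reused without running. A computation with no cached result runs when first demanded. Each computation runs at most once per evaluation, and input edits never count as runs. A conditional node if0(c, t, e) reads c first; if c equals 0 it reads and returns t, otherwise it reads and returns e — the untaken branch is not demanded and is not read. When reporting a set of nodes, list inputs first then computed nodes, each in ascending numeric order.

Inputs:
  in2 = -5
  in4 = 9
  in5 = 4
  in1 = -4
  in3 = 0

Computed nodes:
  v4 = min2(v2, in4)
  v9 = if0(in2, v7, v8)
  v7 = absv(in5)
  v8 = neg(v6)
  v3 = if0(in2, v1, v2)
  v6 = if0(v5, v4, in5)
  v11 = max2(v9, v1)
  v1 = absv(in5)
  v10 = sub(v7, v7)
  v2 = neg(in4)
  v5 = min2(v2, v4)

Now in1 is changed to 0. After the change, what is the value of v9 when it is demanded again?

First evaluation (everything demanded from the output):
  v2 = neg(9) = -9
  v4 = min2(-9, 9) = -9
  v5 = min2(-9, -9) = -9
  v6 = if0(v5=-9 -> else branch in5) = 4
  v8 = neg(4) = -4
  v9 = if0(in2=-5 -> else branch v8) = -4

Propagation after the edit:
  in1 feeds no computation that the output demands — nothing is marked dirty and nothing runs.

Key observation: in1 is never demanded by the output, so the edit triggers no recomputation at all.

New value of v9: -4.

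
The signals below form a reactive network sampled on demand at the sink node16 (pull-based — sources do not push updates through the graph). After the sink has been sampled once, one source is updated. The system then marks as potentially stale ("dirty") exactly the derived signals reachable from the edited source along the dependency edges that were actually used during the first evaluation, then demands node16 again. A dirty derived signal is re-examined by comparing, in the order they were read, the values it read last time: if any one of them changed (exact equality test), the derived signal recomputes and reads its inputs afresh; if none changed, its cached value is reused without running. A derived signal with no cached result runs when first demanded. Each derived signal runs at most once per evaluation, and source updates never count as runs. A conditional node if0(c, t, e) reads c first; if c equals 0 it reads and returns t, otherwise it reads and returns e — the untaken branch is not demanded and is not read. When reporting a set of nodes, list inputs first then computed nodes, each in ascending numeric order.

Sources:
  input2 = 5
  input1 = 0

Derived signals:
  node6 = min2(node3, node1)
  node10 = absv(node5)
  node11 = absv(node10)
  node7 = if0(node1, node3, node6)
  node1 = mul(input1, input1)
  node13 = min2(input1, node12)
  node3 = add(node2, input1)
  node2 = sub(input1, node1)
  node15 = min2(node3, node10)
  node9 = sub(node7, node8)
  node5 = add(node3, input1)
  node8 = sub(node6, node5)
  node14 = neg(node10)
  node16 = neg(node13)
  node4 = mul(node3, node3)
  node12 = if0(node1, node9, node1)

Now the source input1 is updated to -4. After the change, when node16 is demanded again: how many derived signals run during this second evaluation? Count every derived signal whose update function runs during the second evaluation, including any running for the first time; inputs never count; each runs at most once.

Run set: node1, node12, node13, node16 (4 run).
The important point: the flipped condition redirects demand; node2, node3, node5, node6, node7, node8, node9 are left stale, never re-checked.

Initial pass — values computed on the first demand:
  node1 = mul(0, 0) = 0
  node2 = sub(0, 0) = 0
  node3 = add(0, 0) = 0
  node5 = add(0, 0) = 0
  node6 = min2(0, 0) = 0
  node7 = if0(node1=0 -> then branch node3) = 0
  node8 = sub(0, 0) = 0
  node9 = sub(0, 0) = 0
  node12 = if0(node1=0 -> then branch node9) = 0
  node13 = min2(0, 0) = 0
  node16 = neg(0) = 0

Second demand — change propagation:
  node1: re-runs because input1 0->-4; input1 0->-4; new result 16.
  node2: dirty yet unreached — the second evaluation never asks for it.
  node3: dirty yet unreached — the second evaluation never asks for it.
  node5: dirty yet unreached — the second evaluation never asks for it.
  node6: dirty yet unreached — the second evaluation never asks for it.
  node7: dirty yet unreached — the second evaluation never asks for it.
  node8: dirty yet unreached — the second evaluation never asks for it.
  node9: dirty yet unreached — the second evaluation never asks for it.
  node12: re-runs because node1 0->16; new result 16.
  node13: re-runs because input1 0->-4; node12 0->16; new result -4.
  node16: re-runs because node13 0->-4; new result 4.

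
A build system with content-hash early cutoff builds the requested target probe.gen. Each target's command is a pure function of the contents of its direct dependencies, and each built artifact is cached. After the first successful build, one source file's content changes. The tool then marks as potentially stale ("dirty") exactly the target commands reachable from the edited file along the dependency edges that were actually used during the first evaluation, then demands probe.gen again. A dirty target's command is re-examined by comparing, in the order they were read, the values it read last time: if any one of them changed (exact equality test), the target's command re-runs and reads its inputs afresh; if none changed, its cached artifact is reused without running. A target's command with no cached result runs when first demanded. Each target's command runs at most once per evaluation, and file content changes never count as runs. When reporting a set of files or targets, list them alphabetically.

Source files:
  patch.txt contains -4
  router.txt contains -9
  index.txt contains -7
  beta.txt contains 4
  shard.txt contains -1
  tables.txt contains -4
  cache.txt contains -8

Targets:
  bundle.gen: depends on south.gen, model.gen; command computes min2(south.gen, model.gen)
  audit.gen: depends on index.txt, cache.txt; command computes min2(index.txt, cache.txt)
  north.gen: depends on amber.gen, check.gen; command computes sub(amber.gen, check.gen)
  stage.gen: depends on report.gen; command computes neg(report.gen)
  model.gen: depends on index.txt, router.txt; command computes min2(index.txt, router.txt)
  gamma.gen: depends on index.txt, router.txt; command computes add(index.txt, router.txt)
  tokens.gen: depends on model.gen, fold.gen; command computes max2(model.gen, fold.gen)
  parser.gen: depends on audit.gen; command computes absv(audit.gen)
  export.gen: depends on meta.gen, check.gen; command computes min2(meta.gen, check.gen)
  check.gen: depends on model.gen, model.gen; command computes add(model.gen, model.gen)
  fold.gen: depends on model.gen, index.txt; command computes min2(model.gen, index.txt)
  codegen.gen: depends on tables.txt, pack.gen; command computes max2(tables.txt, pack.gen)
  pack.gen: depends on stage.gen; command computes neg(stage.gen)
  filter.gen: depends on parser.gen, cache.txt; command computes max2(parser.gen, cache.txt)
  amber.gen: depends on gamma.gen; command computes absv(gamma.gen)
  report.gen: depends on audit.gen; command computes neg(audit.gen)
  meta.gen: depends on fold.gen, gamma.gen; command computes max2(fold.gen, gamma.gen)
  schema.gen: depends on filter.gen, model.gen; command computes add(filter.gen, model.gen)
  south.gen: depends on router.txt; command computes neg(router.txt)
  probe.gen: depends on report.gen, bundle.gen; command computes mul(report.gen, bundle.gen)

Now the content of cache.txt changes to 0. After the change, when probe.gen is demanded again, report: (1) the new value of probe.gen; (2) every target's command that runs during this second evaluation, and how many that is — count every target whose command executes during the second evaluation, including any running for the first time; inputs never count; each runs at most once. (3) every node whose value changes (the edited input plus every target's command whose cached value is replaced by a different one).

First evaluation (everything demanded from the output):
  audit.gen = min2(-7, -8) = -8
  model.gen = min2(-7, -9) = -9
  report.gen = neg(-8) = 8
  south.gen = neg(-9) = 9
  bundle.gen = min2(9, -9) = -9
  probe.gen = mul(8, -9) = -72

Propagation after the edit:
  audit.gen: runs — cache.txt -8->0; result -7.
  report.gen: runs — audit.gen -8->-7; result 7.
  probe.gen: runs — report.gen 8->7; result -63.

New value of probe.gen: -63.
Target commands that run: audit.gen, probe.gen, report.gen — 3 in total.
Values that change: audit.gen, cache.txt, probe.gen, report.gen.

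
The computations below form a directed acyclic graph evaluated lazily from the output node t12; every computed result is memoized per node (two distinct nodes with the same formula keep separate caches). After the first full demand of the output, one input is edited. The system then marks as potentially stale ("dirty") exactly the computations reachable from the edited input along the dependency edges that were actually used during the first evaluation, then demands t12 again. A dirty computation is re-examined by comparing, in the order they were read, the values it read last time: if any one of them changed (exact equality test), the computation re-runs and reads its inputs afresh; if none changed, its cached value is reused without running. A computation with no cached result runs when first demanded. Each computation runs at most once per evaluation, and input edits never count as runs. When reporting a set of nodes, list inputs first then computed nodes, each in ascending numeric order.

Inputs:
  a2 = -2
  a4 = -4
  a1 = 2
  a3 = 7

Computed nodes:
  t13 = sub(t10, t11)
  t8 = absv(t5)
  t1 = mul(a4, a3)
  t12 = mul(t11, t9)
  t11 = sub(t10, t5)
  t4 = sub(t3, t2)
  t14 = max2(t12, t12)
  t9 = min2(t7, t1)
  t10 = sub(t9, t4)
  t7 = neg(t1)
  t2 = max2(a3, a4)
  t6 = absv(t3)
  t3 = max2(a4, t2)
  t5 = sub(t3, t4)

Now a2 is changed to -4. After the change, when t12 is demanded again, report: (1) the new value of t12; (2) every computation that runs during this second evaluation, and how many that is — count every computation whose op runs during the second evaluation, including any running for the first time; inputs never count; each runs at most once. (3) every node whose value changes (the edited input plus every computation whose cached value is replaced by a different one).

Demanding t12 again yields 980.
0 computations run: none.
The nodes whose values change: a2.
Note the shortcut — nothing in the graph depends on a2 at all, so no recomputation happens.

First demand of the output computes:
  t1 = mul(-4, 7) = -28
  t2 = max2(7, -4) = 7
  t3 = max2(-4, 7) = 7
  t4 = sub(7, 7) = 0
  t5 = sub(7, 0) = 7
  t7 = neg(-28) = 28
  t9 = min2(28, -28) = -28
  t10 = sub(-28, 0) = -28
  t11 = sub(-28, 7) = -35
  t12 = mul(-35, -28) = 980

After the edit, cleaning proceeds:
  no node depends on a2 at all; the second demand re-runs nothing.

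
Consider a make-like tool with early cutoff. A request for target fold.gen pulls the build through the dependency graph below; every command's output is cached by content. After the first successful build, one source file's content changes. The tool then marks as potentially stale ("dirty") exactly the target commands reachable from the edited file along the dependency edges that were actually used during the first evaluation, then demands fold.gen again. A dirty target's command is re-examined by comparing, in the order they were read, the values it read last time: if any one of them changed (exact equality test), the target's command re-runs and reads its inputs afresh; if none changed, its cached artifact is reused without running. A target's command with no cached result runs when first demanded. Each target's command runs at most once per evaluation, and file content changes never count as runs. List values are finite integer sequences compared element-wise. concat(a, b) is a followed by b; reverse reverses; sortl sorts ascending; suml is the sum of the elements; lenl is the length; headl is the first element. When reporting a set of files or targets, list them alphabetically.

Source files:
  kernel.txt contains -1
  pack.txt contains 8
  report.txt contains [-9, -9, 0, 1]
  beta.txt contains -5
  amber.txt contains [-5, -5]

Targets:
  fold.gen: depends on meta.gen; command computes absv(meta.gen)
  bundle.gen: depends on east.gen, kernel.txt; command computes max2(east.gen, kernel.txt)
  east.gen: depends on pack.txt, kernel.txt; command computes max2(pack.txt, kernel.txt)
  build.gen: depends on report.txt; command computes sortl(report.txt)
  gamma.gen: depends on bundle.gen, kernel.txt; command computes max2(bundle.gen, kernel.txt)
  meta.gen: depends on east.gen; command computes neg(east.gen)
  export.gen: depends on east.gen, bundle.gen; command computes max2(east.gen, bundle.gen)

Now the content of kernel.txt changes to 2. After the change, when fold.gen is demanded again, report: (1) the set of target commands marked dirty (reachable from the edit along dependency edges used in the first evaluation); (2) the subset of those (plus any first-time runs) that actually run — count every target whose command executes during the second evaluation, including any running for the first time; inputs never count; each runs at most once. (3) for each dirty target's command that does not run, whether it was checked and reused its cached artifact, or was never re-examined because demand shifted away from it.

The edit dirties: east.gen, fold.gen, meta.gen.
1 target commands run: east.gen.
Cache hits after checking: fold.gen, meta.gen.
Note the absorption at east.gen: it re-runs yet its value is the same, leaving the output's value untouched.

First demand of the output computes:
  east.gen = max2(8, -1) = 8
  meta.gen = neg(8) = -8
  fold.gen = absv(-8) = 8

After the edit, cleaning proceeds:
  east.gen: a read changed (kernel.txt -1->2) — executes, giving 8 — identical to its old value.
  meta.gen: dirty, but its reads are unchanged (east.gen unchanged); cached -8 stands.
  fold.gen: dirty, but its reads are unchanged (meta.gen unchanged); cached 8 stands.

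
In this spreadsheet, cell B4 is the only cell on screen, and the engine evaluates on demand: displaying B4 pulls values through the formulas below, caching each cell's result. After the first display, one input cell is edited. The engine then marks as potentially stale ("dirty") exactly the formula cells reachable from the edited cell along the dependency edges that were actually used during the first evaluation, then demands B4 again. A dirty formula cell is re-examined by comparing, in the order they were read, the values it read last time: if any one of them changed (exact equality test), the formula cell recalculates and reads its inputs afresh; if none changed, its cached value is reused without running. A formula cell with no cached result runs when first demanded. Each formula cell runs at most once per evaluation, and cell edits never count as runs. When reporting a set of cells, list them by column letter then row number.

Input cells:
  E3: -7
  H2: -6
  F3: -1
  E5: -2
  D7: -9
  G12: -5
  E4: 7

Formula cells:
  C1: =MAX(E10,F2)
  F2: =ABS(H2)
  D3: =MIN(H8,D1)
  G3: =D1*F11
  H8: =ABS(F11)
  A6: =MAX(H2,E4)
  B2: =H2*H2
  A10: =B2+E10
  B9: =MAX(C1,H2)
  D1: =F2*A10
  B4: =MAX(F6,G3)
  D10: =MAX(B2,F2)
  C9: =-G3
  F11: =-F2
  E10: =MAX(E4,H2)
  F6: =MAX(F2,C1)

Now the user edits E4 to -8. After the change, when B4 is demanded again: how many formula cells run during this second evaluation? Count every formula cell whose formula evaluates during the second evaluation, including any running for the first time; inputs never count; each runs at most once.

Initial pass — values computed on the first demand:
  B2 = -6 * -6 = 36
  E10 = MAX(7, -6) = 7
  A10 = 36 + 7 = 43
  F2 = ABS(-6) = 6
  C1 = MAX(7, 6) = 7
  D1 = 6 * 43 = 258
  F6 = MAX(6, 7) = 7
  F11 = -(6) = -6
  G3 = 258 * -6 = -1548
  B4 = MAX(7, -1548) = 7

Second demand — change propagation:
  E10: re-runs because E4 7->-8; new result -6.
  A10: re-runs because E10 7->-6; new result 30.
  C1: re-runs because E10 7->-6; new result 6.
  D1: re-runs because A10 43->30; new result 180.
  F6: re-runs because C1 7->6; new result 6.
  G3: re-runs because D1 258->180; new result -1080.
  B4: re-runs because F6 7->6; G3 -1548->-1080; new result 6.

Run set: A10, B4, C1, D1, E10, F6, G3 (7 run).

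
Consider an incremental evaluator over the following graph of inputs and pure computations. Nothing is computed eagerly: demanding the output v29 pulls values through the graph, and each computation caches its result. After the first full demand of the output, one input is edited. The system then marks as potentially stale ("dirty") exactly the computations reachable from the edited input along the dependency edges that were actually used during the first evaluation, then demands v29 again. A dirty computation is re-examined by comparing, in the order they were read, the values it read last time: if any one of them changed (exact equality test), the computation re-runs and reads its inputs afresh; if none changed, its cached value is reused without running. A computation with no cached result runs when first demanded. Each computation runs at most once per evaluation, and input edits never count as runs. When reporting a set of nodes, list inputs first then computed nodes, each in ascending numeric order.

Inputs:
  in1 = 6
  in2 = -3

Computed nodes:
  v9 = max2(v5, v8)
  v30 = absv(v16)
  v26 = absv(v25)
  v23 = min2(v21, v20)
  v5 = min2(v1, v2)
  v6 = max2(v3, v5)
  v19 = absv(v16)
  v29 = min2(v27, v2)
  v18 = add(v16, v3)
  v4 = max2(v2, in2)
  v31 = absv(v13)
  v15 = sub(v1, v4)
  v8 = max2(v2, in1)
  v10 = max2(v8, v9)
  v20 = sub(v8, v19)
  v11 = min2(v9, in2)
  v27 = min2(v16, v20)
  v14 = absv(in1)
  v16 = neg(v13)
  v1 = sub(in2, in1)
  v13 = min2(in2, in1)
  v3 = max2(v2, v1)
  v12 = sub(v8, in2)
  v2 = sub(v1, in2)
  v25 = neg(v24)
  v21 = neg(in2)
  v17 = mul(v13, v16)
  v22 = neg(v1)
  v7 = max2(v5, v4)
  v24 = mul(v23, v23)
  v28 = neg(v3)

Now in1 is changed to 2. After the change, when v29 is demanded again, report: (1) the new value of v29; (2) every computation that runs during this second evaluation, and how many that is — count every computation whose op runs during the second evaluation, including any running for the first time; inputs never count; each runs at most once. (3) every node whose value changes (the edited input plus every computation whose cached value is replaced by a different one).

Initial pass — values computed on the first demand:
  v1 = sub(-3, 6) = -9
  v2 = sub(-9, -3) = -6
  v8 = max2(-6, 6) = 6
  v13 = min2(-3, 6) = -3
  v16 = neg(-3) = 3
  v19 = absv(3) = 3
  v20 = sub(6, 3) = 3
  v27 = min2(3, 3) = 3
  v29 = min2(3, -6) = -6

Second demand — change propagation:
  v1: re-runs because in1 6->2; new result -5.
  v2: re-runs because v1 -9->-5; new result -2.
  v8: re-runs because v2 -6->-2; in1 6->2; new result 2.
  v13: re-runs because in1 6->2; new result -3 (unchanged).
  v16: re-examined; everything it read last time is the same (v13 unchanged) — cache 3 kept, no run.
  v19: re-examined; everything it read last time is the same (v16 unchanged) — cache 3 kept, no run.
  v20: re-runs because v8 6->2; new result -1.
  v27: re-runs because v20 3->-1; new result -1.
  v29: re-runs because v27 3->-1; v2 -6->-2; new result -2.

The important point: at v16 every value read last time is unchanged, so the dirty flag clears without a run.

v29 now evaluates to -2.
Run set: v1, v2, v8, v13, v20, v27, v29 (7 run).
Changed values: in1, v1, v2, v8, v20, v27, v29.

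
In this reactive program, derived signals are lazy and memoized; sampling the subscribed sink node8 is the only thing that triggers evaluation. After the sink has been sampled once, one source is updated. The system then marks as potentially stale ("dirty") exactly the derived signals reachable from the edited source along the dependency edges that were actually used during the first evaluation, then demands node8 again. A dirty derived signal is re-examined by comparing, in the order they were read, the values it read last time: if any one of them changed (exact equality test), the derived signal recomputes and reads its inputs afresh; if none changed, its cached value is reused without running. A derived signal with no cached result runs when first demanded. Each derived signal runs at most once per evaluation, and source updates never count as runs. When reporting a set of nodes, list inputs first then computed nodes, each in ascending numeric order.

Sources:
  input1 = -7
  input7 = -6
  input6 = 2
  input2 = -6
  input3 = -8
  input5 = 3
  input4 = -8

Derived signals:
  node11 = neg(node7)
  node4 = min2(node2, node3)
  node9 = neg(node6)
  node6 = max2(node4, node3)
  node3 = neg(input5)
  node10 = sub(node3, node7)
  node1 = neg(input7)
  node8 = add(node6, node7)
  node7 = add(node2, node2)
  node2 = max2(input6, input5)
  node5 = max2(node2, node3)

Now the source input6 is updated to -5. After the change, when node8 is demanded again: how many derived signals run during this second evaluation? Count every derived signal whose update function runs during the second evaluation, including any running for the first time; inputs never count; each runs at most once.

First demand of the output computes:
  node2 = max2(2, 3) = 3
  node3 = neg(3) = -3
  node4 = min2(3, -3) = -3
  node6 = max2(-3, -3) = -3
  node7 = add(3, 3) = 6
  node8 = add(-3, 6) = 3

After the edit, cleaning proceeds:
  node2: a read changed (input6 2->-5) — executes, giving 3 — identical to its old value.
  node4: dirty, but its reads are unchanged (node2 unchanged, node3 unchanged); cached -3 stands.
  node6: dirty, but its reads are unchanged (node4 unchanged, node3 unchanged); cached -3 stands.
  node7: dirty, but its reads are unchanged (node2 unchanged, node2 unchanged); cached 6 stands.
  node8: dirty, but its reads are unchanged (node6 unchanged, node7 unchanged); cached 3 stands.

Note the absorption at node2: it re-runs yet its value is the same, leaving the output's value untouched.

1 derived signals run: node2.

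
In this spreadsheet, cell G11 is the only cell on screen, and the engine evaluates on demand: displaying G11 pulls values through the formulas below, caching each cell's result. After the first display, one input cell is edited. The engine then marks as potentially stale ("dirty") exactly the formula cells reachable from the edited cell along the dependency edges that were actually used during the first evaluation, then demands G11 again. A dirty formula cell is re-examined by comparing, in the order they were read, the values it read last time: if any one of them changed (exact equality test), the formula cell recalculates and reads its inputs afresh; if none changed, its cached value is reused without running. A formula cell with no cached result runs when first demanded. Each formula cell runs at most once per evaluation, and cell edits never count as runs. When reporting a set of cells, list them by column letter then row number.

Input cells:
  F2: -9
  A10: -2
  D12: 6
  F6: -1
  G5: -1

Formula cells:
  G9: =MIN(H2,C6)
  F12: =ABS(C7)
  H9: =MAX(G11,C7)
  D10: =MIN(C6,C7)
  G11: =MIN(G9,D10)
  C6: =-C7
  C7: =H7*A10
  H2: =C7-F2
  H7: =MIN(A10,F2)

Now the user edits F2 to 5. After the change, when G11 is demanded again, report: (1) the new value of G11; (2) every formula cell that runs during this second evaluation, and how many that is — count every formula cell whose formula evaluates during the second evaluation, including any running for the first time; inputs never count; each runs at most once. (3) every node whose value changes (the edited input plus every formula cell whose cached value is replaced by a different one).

G11 now evaluates to -4.
Run set: C6, C7, D10, G9, G11, H2, H7 (7 run).
Changed values: C6, C7, D10, F2, G9, G11, H2, H7.

Initial pass — values computed on the first demand:
  H7 = MIN(-2, -9) = -9
  C7 = -9 * -2 = 18
  C6 = -(18) = -18
  D10 = MIN(-18, 18) = -18
  H2 = 18 - -9 = 27
  G9 = MIN(27, -18) = -18
  G11 = MIN(-18, -18) = -18

Second demand — change propagation:
  H7: re-runs because F2 -9->5; new result -2.
  C7: re-runs because H7 -9->-2; new result 4.
  C6: re-runs because C7 18->4; new result -4.
  D10: re-runs because C6 -18->-4; C7 18->4; new result -4.
  H2: re-runs because C7 18->4; F2 -9->5; new result -1.
  G9: re-runs because H2 27->-1; C6 -18->-4; new result -4.
  G11: re-runs because G9 -18->-4; D10 -18->-4; new result -4.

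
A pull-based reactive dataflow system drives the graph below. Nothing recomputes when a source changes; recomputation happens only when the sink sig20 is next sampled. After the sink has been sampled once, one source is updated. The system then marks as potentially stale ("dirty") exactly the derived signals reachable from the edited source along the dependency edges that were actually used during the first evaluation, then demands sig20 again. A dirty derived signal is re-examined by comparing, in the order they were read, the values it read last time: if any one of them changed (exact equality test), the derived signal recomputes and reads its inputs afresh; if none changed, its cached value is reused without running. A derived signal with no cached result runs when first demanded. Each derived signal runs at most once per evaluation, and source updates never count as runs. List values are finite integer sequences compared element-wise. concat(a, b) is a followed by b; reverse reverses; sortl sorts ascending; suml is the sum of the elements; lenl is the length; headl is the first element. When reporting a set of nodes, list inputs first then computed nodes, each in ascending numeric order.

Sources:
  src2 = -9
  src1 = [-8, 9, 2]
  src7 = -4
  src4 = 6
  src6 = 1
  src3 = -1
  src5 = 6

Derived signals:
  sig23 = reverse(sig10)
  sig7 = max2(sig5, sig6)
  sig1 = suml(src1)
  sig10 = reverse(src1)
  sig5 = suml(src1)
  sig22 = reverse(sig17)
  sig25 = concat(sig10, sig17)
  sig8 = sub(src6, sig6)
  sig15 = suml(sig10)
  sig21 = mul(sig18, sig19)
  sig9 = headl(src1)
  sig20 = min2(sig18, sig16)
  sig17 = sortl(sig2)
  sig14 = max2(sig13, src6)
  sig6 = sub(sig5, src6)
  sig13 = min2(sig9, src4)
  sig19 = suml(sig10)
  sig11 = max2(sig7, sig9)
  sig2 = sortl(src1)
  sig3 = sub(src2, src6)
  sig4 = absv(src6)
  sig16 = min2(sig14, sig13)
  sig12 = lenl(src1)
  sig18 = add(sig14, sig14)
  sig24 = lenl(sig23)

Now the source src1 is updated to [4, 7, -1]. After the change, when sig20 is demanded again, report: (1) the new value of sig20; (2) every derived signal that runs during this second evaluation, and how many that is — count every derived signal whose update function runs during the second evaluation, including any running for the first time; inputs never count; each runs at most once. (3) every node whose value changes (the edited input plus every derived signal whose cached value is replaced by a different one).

New value of sig20: 4.
Derived signals that run: sig9, sig13, sig14, sig16, sig18, sig20 — 6 in total.
Values that change: src1, sig9, sig13, sig14, sig16, sig18, sig20.

First evaluation (everything demanded from the output):
  sig9 = headl([-8, 9, 2]) = -8
  sig13 = min2(-8, 6) = -8
  sig14 = max2(-8, 1) = 1
  sig16 = min2(1, -8) = -8
  sig18 = add(1, 1) = 2
  sig20 = min2(2, -8) = -8

Propagation after the edit:
  sig9: runs — src1 [-8, 9, 2]->[4, 7, -1]; result 4.
  sig13: runs — sig9 -8->4; result 4.
  sig14: runs — sig13 -8->4; result 4.
  sig16: runs — sig14 1->4; sig13 -8->4; result 4.
  sig18: runs — sig14 1->4; sig14 1->4; result 8.
  sig20: runs — sig18 2->8; sig16 -8->4; result 4.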